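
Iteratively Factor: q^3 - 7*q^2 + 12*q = (q)*(q^2 - 7*q + 12) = q*(q - 4)*(q - 3)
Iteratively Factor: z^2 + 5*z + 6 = (z + 3)*(z + 2)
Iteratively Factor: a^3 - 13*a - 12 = (a + 3)*(a^2 - 3*a - 4) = (a + 1)*(a + 3)*(a - 4)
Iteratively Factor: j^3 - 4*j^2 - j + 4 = (j - 1)*(j^2 - 3*j - 4) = (j - 4)*(j - 1)*(j + 1)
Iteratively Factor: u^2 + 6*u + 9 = (u + 3)*(u + 3)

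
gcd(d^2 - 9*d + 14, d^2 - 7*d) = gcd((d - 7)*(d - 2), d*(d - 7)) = d - 7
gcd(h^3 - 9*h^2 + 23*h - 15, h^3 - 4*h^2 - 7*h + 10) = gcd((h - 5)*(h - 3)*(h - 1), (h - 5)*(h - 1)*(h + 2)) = h^2 - 6*h + 5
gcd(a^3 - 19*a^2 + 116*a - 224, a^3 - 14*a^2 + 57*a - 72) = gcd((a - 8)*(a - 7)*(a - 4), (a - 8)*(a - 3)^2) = a - 8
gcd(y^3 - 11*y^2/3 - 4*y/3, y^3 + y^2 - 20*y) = y^2 - 4*y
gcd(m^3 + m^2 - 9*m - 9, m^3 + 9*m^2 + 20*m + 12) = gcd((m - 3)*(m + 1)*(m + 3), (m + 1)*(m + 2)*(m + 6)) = m + 1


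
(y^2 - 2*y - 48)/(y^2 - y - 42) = (y - 8)/(y - 7)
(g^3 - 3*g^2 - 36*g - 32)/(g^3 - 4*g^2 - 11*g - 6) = (g^2 - 4*g - 32)/(g^2 - 5*g - 6)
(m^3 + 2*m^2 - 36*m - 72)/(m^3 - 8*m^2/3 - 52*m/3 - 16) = 3*(m + 6)/(3*m + 4)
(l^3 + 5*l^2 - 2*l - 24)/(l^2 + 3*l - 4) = (l^2 + l - 6)/(l - 1)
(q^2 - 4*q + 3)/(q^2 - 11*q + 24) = (q - 1)/(q - 8)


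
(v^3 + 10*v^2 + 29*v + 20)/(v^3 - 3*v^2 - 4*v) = (v^2 + 9*v + 20)/(v*(v - 4))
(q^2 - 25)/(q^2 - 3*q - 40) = (q - 5)/(q - 8)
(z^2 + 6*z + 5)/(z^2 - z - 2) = (z + 5)/(z - 2)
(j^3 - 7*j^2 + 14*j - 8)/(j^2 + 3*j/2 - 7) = 2*(j^2 - 5*j + 4)/(2*j + 7)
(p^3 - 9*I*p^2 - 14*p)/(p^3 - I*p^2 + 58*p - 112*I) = p/(p + 8*I)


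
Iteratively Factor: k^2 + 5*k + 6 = (k + 3)*(k + 2)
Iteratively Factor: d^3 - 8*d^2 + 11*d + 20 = (d + 1)*(d^2 - 9*d + 20) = (d - 5)*(d + 1)*(d - 4)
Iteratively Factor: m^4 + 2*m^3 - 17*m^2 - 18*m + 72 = (m - 2)*(m^3 + 4*m^2 - 9*m - 36) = (m - 2)*(m + 4)*(m^2 - 9) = (m - 2)*(m + 3)*(m + 4)*(m - 3)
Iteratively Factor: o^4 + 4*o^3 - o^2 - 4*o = (o - 1)*(o^3 + 5*o^2 + 4*o) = (o - 1)*(o + 1)*(o^2 + 4*o) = (o - 1)*(o + 1)*(o + 4)*(o)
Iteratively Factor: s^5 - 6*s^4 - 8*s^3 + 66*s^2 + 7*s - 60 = (s - 5)*(s^4 - s^3 - 13*s^2 + s + 12) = (s - 5)*(s - 4)*(s^3 + 3*s^2 - s - 3) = (s - 5)*(s - 4)*(s + 3)*(s^2 - 1) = (s - 5)*(s - 4)*(s - 1)*(s + 3)*(s + 1)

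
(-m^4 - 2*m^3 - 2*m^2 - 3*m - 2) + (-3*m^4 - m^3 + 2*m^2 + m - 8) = -4*m^4 - 3*m^3 - 2*m - 10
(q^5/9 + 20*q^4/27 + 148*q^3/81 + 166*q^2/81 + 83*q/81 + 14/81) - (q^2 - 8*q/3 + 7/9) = q^5/9 + 20*q^4/27 + 148*q^3/81 + 85*q^2/81 + 299*q/81 - 49/81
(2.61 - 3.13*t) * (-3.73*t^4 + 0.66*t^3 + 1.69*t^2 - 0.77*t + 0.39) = 11.6749*t^5 - 11.8011*t^4 - 3.5671*t^3 + 6.821*t^2 - 3.2304*t + 1.0179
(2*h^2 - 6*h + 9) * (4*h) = 8*h^3 - 24*h^2 + 36*h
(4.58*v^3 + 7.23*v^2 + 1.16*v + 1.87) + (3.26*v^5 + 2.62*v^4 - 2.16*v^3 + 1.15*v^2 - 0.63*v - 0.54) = 3.26*v^5 + 2.62*v^4 + 2.42*v^3 + 8.38*v^2 + 0.53*v + 1.33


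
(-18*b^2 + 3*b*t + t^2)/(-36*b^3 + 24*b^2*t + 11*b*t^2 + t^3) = (-3*b + t)/(-6*b^2 + 5*b*t + t^2)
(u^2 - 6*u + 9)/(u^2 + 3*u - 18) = (u - 3)/(u + 6)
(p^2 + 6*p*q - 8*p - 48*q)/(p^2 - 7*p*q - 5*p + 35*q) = (p^2 + 6*p*q - 8*p - 48*q)/(p^2 - 7*p*q - 5*p + 35*q)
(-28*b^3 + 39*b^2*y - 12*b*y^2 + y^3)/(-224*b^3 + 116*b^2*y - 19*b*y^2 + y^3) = (-b + y)/(-8*b + y)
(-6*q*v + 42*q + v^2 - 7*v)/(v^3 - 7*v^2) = (-6*q + v)/v^2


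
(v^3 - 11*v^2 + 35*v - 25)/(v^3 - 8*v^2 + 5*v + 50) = (v - 1)/(v + 2)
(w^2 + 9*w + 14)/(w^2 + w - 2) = (w + 7)/(w - 1)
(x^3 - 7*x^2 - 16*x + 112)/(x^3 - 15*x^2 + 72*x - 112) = (x + 4)/(x - 4)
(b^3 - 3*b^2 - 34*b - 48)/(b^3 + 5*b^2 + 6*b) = (b - 8)/b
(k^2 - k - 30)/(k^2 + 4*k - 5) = (k - 6)/(k - 1)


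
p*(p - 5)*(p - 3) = p^3 - 8*p^2 + 15*p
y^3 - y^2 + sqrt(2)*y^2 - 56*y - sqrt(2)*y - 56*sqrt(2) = (y - 8)*(y + 7)*(y + sqrt(2))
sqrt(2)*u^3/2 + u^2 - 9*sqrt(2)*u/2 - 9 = (u - 3)*(u + 3)*(sqrt(2)*u/2 + 1)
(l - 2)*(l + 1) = l^2 - l - 2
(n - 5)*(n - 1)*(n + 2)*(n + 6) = n^4 + 2*n^3 - 31*n^2 - 32*n + 60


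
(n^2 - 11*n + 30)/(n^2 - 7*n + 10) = (n - 6)/(n - 2)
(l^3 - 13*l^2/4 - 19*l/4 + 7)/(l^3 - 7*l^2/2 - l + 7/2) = (4*l^2 - 9*l - 28)/(2*(2*l^2 - 5*l - 7))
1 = 1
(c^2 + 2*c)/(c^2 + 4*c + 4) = c/(c + 2)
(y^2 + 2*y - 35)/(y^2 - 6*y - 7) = (-y^2 - 2*y + 35)/(-y^2 + 6*y + 7)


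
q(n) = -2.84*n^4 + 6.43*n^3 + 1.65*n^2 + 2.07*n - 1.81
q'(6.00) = -1737.45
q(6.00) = -2221.75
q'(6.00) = -1737.45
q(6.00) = -2221.75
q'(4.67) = -718.81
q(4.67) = -652.06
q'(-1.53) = 82.86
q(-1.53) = -39.71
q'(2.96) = -113.76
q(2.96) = -32.48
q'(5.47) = -1261.97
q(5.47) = -1431.28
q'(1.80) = 4.26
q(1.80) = 14.95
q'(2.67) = -67.83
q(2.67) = -6.46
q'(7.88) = -4332.62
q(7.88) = -7687.05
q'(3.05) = -130.73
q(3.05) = -43.48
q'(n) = -11.36*n^3 + 19.29*n^2 + 3.3*n + 2.07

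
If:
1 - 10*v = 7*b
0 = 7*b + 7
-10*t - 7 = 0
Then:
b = -1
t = -7/10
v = 4/5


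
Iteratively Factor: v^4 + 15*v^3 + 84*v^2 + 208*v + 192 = (v + 4)*(v^3 + 11*v^2 + 40*v + 48) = (v + 4)^2*(v^2 + 7*v + 12) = (v + 3)*(v + 4)^2*(v + 4)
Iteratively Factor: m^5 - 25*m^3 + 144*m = (m)*(m^4 - 25*m^2 + 144) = m*(m + 4)*(m^3 - 4*m^2 - 9*m + 36) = m*(m - 4)*(m + 4)*(m^2 - 9) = m*(m - 4)*(m + 3)*(m + 4)*(m - 3)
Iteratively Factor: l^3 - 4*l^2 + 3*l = (l - 3)*(l^2 - l) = (l - 3)*(l - 1)*(l)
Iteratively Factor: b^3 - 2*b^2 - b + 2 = (b + 1)*(b^2 - 3*b + 2) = (b - 2)*(b + 1)*(b - 1)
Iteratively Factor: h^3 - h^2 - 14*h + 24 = (h - 3)*(h^2 + 2*h - 8) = (h - 3)*(h - 2)*(h + 4)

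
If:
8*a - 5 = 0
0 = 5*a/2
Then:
No Solution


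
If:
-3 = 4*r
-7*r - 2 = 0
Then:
No Solution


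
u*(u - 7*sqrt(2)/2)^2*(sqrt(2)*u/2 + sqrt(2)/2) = sqrt(2)*u^4/2 - 7*u^3 + sqrt(2)*u^3/2 - 7*u^2 + 49*sqrt(2)*u^2/4 + 49*sqrt(2)*u/4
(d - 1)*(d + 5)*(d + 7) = d^3 + 11*d^2 + 23*d - 35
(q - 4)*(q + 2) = q^2 - 2*q - 8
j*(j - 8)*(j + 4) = j^3 - 4*j^2 - 32*j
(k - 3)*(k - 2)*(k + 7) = k^3 + 2*k^2 - 29*k + 42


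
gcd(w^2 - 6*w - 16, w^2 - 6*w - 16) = w^2 - 6*w - 16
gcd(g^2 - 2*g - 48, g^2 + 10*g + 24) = g + 6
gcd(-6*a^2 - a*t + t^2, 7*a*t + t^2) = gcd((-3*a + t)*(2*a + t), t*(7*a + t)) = 1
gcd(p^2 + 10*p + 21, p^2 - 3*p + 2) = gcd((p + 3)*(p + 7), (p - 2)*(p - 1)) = 1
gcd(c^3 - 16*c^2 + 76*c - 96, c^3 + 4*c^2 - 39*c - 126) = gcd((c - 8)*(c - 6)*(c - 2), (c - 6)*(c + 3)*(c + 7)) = c - 6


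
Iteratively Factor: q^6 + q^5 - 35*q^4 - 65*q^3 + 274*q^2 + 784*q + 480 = (q + 3)*(q^5 - 2*q^4 - 29*q^3 + 22*q^2 + 208*q + 160) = (q + 3)*(q + 4)*(q^4 - 6*q^3 - 5*q^2 + 42*q + 40) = (q + 1)*(q + 3)*(q + 4)*(q^3 - 7*q^2 + 2*q + 40) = (q + 1)*(q + 2)*(q + 3)*(q + 4)*(q^2 - 9*q + 20) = (q - 4)*(q + 1)*(q + 2)*(q + 3)*(q + 4)*(q - 5)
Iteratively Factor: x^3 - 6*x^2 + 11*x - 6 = (x - 3)*(x^2 - 3*x + 2) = (x - 3)*(x - 2)*(x - 1)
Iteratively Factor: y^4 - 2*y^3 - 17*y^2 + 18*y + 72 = (y - 4)*(y^3 + 2*y^2 - 9*y - 18) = (y - 4)*(y + 3)*(y^2 - y - 6) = (y - 4)*(y - 3)*(y + 3)*(y + 2)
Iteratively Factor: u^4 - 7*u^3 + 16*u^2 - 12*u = (u - 3)*(u^3 - 4*u^2 + 4*u) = u*(u - 3)*(u^2 - 4*u + 4) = u*(u - 3)*(u - 2)*(u - 2)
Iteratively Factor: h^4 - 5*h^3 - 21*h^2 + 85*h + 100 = (h - 5)*(h^3 - 21*h - 20) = (h - 5)*(h + 1)*(h^2 - h - 20) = (h - 5)*(h + 1)*(h + 4)*(h - 5)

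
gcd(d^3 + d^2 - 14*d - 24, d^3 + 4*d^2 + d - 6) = d^2 + 5*d + 6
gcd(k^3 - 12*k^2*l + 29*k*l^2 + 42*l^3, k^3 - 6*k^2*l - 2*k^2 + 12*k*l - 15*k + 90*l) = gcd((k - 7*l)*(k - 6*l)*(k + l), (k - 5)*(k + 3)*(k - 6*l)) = k - 6*l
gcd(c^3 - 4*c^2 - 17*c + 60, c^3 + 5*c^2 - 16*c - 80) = c + 4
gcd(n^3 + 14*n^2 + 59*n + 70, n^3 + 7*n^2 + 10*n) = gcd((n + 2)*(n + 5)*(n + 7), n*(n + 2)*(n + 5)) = n^2 + 7*n + 10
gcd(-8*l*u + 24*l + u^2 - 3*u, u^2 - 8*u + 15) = u - 3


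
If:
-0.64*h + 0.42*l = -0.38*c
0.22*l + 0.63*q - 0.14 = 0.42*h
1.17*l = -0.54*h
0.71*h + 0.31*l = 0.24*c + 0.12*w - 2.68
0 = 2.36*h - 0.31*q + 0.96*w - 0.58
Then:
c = -18.81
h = -8.57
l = 3.96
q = -6.87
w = 19.46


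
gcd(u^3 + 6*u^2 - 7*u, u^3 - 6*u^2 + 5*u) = u^2 - u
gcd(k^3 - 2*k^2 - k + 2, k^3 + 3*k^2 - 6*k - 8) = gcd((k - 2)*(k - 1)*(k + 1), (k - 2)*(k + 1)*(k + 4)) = k^2 - k - 2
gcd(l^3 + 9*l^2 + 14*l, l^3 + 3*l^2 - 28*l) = l^2 + 7*l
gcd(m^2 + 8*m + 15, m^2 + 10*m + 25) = m + 5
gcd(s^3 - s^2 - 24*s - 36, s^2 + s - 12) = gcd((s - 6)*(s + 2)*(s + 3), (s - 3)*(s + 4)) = 1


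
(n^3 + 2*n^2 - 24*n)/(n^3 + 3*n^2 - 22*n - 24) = n/(n + 1)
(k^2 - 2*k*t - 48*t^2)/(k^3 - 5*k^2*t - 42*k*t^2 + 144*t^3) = 1/(k - 3*t)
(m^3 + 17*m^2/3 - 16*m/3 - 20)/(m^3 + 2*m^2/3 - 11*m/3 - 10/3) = (m + 6)/(m + 1)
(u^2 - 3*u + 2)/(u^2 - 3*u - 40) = (-u^2 + 3*u - 2)/(-u^2 + 3*u + 40)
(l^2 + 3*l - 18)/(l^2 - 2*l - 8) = (-l^2 - 3*l + 18)/(-l^2 + 2*l + 8)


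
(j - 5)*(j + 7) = j^2 + 2*j - 35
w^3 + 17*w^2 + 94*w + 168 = (w + 4)*(w + 6)*(w + 7)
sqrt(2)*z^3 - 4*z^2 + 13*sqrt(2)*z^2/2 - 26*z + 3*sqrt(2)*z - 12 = (z + 6)*(z - 2*sqrt(2))*(sqrt(2)*z + sqrt(2)/2)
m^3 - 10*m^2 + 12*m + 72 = (m - 6)^2*(m + 2)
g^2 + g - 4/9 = (g - 1/3)*(g + 4/3)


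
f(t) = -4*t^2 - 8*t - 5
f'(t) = -8*t - 8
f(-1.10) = -1.04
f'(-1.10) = 0.80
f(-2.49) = -9.88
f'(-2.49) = 11.92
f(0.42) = -9.07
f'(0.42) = -11.36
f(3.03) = -65.96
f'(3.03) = -32.24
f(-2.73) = -12.97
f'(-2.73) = 13.84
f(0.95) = -16.21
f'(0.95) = -15.60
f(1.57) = -27.42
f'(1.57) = -20.56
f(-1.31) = -1.38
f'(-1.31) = 2.48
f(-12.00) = -485.00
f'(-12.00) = 88.00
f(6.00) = -197.00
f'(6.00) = -56.00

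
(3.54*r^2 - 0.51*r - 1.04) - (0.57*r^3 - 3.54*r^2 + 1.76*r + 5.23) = -0.57*r^3 + 7.08*r^2 - 2.27*r - 6.27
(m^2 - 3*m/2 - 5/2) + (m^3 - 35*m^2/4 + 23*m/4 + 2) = m^3 - 31*m^2/4 + 17*m/4 - 1/2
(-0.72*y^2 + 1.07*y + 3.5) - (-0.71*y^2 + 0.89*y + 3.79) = -0.01*y^2 + 0.18*y - 0.29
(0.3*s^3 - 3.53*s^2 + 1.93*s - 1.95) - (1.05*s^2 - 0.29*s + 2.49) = 0.3*s^3 - 4.58*s^2 + 2.22*s - 4.44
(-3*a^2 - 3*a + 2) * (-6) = 18*a^2 + 18*a - 12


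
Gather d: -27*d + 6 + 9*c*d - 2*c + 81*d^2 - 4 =-2*c + 81*d^2 + d*(9*c - 27) + 2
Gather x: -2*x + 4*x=2*x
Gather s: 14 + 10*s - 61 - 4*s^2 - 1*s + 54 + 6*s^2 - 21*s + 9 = 2*s^2 - 12*s + 16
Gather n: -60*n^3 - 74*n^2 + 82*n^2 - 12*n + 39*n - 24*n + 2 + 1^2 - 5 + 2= -60*n^3 + 8*n^2 + 3*n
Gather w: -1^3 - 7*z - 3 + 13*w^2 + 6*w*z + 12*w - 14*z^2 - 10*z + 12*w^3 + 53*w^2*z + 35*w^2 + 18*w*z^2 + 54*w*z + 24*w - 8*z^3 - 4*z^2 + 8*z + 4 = 12*w^3 + w^2*(53*z + 48) + w*(18*z^2 + 60*z + 36) - 8*z^3 - 18*z^2 - 9*z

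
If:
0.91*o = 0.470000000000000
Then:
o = 0.52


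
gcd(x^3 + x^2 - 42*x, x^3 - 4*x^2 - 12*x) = x^2 - 6*x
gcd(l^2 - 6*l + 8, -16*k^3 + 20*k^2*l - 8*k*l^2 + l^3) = 1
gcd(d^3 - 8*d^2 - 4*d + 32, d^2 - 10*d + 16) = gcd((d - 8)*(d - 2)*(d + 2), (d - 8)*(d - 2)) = d^2 - 10*d + 16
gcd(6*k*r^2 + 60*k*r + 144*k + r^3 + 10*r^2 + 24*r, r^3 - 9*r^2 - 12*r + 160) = r + 4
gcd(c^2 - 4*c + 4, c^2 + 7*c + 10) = 1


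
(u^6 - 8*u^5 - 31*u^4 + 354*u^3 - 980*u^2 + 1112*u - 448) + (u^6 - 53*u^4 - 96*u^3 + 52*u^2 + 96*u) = 2*u^6 - 8*u^5 - 84*u^4 + 258*u^3 - 928*u^2 + 1208*u - 448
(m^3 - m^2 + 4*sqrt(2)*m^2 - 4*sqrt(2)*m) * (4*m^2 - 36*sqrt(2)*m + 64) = 4*m^5 - 20*sqrt(2)*m^4 - 4*m^4 - 224*m^3 + 20*sqrt(2)*m^3 + 224*m^2 + 256*sqrt(2)*m^2 - 256*sqrt(2)*m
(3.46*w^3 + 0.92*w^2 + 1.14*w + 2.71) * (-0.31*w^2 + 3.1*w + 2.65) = -1.0726*w^5 + 10.4408*w^4 + 11.6676*w^3 + 5.1319*w^2 + 11.422*w + 7.1815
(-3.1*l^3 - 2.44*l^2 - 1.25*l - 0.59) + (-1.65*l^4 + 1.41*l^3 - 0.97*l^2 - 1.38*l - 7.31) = -1.65*l^4 - 1.69*l^3 - 3.41*l^2 - 2.63*l - 7.9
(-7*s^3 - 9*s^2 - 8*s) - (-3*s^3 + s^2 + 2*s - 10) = -4*s^3 - 10*s^2 - 10*s + 10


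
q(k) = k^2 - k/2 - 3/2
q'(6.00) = 11.50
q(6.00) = 31.50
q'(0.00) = -0.50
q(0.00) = -1.50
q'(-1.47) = -3.44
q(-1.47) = 1.40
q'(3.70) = 6.90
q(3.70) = 10.34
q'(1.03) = 1.56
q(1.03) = -0.95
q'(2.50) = 4.50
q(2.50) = 3.50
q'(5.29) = 10.08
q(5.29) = 23.84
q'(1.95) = 3.40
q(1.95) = 1.33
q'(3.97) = 7.44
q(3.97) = 12.28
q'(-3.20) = -6.90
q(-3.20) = 10.34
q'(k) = 2*k - 1/2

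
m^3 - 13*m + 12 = (m - 3)*(m - 1)*(m + 4)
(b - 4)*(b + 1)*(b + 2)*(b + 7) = b^4 + 6*b^3 - 17*b^2 - 78*b - 56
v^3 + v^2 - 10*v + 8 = (v - 2)*(v - 1)*(v + 4)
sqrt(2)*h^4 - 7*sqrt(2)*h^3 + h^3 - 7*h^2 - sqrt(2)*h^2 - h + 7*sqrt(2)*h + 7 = (h - 7)*(h - 1)*(h + 1)*(sqrt(2)*h + 1)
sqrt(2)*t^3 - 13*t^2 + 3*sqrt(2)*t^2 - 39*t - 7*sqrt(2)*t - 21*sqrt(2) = (t + 3)*(t - 7*sqrt(2))*(sqrt(2)*t + 1)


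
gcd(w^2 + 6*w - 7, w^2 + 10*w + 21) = w + 7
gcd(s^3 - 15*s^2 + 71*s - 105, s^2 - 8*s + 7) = s - 7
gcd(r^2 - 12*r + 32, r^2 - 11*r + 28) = r - 4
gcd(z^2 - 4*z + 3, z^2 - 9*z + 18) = z - 3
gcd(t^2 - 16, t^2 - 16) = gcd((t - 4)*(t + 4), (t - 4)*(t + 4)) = t^2 - 16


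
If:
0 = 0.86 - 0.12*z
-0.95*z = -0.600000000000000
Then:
No Solution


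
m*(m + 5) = m^2 + 5*m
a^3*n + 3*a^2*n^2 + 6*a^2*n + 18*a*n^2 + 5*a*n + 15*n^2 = (a + 5)*(a + 3*n)*(a*n + n)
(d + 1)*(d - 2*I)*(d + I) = d^3 + d^2 - I*d^2 + 2*d - I*d + 2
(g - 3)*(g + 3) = g^2 - 9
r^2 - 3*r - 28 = (r - 7)*(r + 4)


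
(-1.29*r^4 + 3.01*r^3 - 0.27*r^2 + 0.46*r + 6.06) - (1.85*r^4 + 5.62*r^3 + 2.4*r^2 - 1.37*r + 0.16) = -3.14*r^4 - 2.61*r^3 - 2.67*r^2 + 1.83*r + 5.9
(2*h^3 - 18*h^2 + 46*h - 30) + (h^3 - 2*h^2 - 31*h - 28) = 3*h^3 - 20*h^2 + 15*h - 58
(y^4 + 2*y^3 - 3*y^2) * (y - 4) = y^5 - 2*y^4 - 11*y^3 + 12*y^2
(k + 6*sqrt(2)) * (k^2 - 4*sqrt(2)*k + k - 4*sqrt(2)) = k^3 + k^2 + 2*sqrt(2)*k^2 - 48*k + 2*sqrt(2)*k - 48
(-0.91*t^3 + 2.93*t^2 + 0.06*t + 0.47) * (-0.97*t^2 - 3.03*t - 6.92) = 0.8827*t^5 - 0.0848000000000004*t^4 - 2.6389*t^3 - 20.9133*t^2 - 1.8393*t - 3.2524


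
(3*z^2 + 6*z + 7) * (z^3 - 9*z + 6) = 3*z^5 + 6*z^4 - 20*z^3 - 36*z^2 - 27*z + 42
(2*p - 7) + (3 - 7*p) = -5*p - 4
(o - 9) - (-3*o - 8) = 4*o - 1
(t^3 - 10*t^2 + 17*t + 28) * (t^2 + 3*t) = t^5 - 7*t^4 - 13*t^3 + 79*t^2 + 84*t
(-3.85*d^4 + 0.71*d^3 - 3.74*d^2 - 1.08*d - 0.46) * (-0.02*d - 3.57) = 0.077*d^5 + 13.7303*d^4 - 2.4599*d^3 + 13.3734*d^2 + 3.8648*d + 1.6422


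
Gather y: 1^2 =1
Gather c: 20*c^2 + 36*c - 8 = 20*c^2 + 36*c - 8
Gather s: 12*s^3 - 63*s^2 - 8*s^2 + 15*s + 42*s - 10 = 12*s^3 - 71*s^2 + 57*s - 10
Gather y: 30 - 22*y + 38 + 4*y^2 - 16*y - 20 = 4*y^2 - 38*y + 48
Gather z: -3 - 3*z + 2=-3*z - 1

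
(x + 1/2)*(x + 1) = x^2 + 3*x/2 + 1/2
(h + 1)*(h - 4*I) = h^2 + h - 4*I*h - 4*I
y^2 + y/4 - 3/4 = (y - 3/4)*(y + 1)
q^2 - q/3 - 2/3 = (q - 1)*(q + 2/3)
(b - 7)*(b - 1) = b^2 - 8*b + 7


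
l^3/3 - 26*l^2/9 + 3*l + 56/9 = (l/3 + 1/3)*(l - 7)*(l - 8/3)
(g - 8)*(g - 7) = g^2 - 15*g + 56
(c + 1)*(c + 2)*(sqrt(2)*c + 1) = sqrt(2)*c^3 + c^2 + 3*sqrt(2)*c^2 + 2*sqrt(2)*c + 3*c + 2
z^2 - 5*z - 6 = (z - 6)*(z + 1)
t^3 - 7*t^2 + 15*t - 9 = (t - 3)^2*(t - 1)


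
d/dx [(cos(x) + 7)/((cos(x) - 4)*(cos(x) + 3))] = (cos(x)^2 + 14*cos(x) + 5)*sin(x)/((cos(x) - 4)^2*(cos(x) + 3)^2)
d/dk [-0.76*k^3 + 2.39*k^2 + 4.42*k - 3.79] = -2.28*k^2 + 4.78*k + 4.42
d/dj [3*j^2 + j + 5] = 6*j + 1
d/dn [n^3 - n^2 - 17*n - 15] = 3*n^2 - 2*n - 17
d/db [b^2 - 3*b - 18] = 2*b - 3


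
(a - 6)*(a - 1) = a^2 - 7*a + 6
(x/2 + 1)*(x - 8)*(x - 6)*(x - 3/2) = x^4/2 - 27*x^3/4 + 19*x^2 + 33*x - 72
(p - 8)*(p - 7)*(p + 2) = p^3 - 13*p^2 + 26*p + 112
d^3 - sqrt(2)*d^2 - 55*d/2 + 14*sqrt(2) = (d - 4*sqrt(2))*(d - sqrt(2)/2)*(d + 7*sqrt(2)/2)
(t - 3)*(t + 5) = t^2 + 2*t - 15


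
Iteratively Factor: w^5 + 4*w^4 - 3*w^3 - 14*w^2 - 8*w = (w + 1)*(w^4 + 3*w^3 - 6*w^2 - 8*w) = w*(w + 1)*(w^3 + 3*w^2 - 6*w - 8) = w*(w - 2)*(w + 1)*(w^2 + 5*w + 4) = w*(w - 2)*(w + 1)^2*(w + 4)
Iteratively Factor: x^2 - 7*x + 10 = (x - 2)*(x - 5)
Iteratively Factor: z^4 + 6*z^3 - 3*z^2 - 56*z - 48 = (z + 4)*(z^3 + 2*z^2 - 11*z - 12) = (z - 3)*(z + 4)*(z^2 + 5*z + 4) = (z - 3)*(z + 1)*(z + 4)*(z + 4)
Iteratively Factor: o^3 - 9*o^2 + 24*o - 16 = (o - 4)*(o^2 - 5*o + 4) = (o - 4)^2*(o - 1)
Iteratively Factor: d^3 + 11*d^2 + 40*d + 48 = (d + 4)*(d^2 + 7*d + 12) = (d + 4)^2*(d + 3)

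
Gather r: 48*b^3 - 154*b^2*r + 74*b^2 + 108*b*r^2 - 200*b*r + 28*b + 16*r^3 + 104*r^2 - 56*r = 48*b^3 + 74*b^2 + 28*b + 16*r^3 + r^2*(108*b + 104) + r*(-154*b^2 - 200*b - 56)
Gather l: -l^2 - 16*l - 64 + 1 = -l^2 - 16*l - 63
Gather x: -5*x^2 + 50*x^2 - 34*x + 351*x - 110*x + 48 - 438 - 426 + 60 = 45*x^2 + 207*x - 756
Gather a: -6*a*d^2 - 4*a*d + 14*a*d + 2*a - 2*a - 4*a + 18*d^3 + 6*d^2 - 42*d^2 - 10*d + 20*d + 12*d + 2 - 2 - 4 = a*(-6*d^2 + 10*d - 4) + 18*d^3 - 36*d^2 + 22*d - 4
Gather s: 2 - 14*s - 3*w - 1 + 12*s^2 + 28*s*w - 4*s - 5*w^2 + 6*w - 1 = 12*s^2 + s*(28*w - 18) - 5*w^2 + 3*w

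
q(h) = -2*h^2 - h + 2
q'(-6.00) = 23.00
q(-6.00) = -64.00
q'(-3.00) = 11.00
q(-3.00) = -13.00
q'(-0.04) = -0.84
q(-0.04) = 2.04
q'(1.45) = -6.80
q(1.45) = -3.66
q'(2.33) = -10.32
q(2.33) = -11.19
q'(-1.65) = 5.60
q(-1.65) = -1.80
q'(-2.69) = 9.76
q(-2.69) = -9.78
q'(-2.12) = 7.48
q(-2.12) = -4.87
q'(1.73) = -7.92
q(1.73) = -5.72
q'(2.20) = -9.80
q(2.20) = -9.88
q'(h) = -4*h - 1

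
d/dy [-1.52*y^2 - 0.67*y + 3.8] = -3.04*y - 0.67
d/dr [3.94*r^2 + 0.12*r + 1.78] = 7.88*r + 0.12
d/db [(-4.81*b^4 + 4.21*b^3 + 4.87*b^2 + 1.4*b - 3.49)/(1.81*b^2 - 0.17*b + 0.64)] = (-17.4122*b^5 + 10.0732*b^4 - 13.745*b^3 + 4.7213*b^2 + 18.8674*b + 0.3027)/(3.2761*b^4 - 0.6154*b^3 + 2.3457*b^2 - 0.2176*b + 0.4096)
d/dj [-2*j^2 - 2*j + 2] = -4*j - 2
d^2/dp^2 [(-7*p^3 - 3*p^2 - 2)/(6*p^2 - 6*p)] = 2*(-5*p^3 - 3*p^2 + 3*p - 1)/(3*p^3*(p^3 - 3*p^2 + 3*p - 1))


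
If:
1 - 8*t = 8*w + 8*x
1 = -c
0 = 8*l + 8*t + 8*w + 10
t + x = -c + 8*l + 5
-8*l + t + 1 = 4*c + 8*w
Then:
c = -1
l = -151/168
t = -5/3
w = 221/168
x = 10/21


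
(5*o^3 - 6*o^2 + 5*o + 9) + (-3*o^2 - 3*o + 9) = 5*o^3 - 9*o^2 + 2*o + 18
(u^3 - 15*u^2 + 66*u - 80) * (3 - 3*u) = -3*u^4 + 48*u^3 - 243*u^2 + 438*u - 240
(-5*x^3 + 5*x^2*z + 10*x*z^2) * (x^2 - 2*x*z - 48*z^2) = -5*x^5 + 15*x^4*z + 240*x^3*z^2 - 260*x^2*z^3 - 480*x*z^4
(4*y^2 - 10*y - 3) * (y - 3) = 4*y^3 - 22*y^2 + 27*y + 9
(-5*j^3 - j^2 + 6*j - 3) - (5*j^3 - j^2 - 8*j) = -10*j^3 + 14*j - 3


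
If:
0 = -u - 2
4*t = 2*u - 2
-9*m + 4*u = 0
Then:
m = -8/9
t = -3/2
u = -2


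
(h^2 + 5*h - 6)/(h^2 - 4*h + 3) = (h + 6)/(h - 3)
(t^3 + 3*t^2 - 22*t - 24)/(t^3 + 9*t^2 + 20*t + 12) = (t - 4)/(t + 2)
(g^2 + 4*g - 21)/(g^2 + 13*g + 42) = (g - 3)/(g + 6)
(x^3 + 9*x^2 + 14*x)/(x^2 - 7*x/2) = 2*(x^2 + 9*x + 14)/(2*x - 7)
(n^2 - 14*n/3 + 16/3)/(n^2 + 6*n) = (3*n^2 - 14*n + 16)/(3*n*(n + 6))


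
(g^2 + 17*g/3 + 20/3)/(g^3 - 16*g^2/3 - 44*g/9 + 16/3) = 3*(3*g^2 + 17*g + 20)/(9*g^3 - 48*g^2 - 44*g + 48)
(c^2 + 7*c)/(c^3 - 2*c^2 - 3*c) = (c + 7)/(c^2 - 2*c - 3)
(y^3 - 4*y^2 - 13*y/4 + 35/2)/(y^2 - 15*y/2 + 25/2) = (y^2 - 3*y/2 - 7)/(y - 5)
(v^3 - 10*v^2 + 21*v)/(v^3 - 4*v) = (v^2 - 10*v + 21)/(v^2 - 4)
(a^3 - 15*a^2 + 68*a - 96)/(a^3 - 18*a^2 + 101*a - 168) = (a - 4)/(a - 7)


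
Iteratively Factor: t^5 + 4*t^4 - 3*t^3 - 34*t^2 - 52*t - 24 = (t + 1)*(t^4 + 3*t^3 - 6*t^2 - 28*t - 24) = (t + 1)*(t + 2)*(t^3 + t^2 - 8*t - 12) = (t - 3)*(t + 1)*(t + 2)*(t^2 + 4*t + 4) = (t - 3)*(t + 1)*(t + 2)^2*(t + 2)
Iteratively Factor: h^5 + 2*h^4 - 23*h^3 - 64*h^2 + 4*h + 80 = (h + 4)*(h^4 - 2*h^3 - 15*h^2 - 4*h + 20) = (h + 2)*(h + 4)*(h^3 - 4*h^2 - 7*h + 10) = (h + 2)^2*(h + 4)*(h^2 - 6*h + 5) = (h - 5)*(h + 2)^2*(h + 4)*(h - 1)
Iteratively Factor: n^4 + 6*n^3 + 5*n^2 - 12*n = (n - 1)*(n^3 + 7*n^2 + 12*n) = (n - 1)*(n + 3)*(n^2 + 4*n) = (n - 1)*(n + 3)*(n + 4)*(n)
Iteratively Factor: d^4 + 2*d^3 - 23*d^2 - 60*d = (d)*(d^3 + 2*d^2 - 23*d - 60) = d*(d + 3)*(d^2 - d - 20) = d*(d + 3)*(d + 4)*(d - 5)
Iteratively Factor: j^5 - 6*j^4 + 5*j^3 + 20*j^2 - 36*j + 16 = (j - 4)*(j^4 - 2*j^3 - 3*j^2 + 8*j - 4) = (j - 4)*(j - 1)*(j^3 - j^2 - 4*j + 4) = (j - 4)*(j - 1)^2*(j^2 - 4) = (j - 4)*(j - 1)^2*(j + 2)*(j - 2)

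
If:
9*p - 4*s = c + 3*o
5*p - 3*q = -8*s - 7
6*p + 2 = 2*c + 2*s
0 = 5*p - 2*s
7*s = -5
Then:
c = 6/7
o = -4/21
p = -2/7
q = -1/21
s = -5/7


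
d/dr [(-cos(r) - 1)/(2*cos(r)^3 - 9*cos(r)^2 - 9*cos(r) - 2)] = (-4*cos(r)^3 + 3*cos(r)^2 + 18*cos(r) + 7)*sin(r)/((2*cos(r) + 1)^2*(sin(r)^2 + 5*cos(r) + 1)^2)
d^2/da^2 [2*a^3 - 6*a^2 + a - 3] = 12*a - 12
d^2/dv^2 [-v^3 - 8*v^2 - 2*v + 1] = -6*v - 16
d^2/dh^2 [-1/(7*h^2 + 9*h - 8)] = 2*(49*h^2 + 63*h - (14*h + 9)^2 - 56)/(7*h^2 + 9*h - 8)^3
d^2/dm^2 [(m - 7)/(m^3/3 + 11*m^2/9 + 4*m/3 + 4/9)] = 18*((m - 7)*(9*m^2 + 22*m + 12)^2 - (9*m^2 + 22*m + (m - 7)*(9*m + 11) + 12)*(3*m^3 + 11*m^2 + 12*m + 4))/(3*m^3 + 11*m^2 + 12*m + 4)^3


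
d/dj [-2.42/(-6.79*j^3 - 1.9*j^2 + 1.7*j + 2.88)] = (-49.2954*j^2 - 9.196*j + 4.114)/(6.79*j^3 + 1.9*j^2 - 1.7*j - 2.88)^2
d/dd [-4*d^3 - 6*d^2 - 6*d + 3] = -12*d^2 - 12*d - 6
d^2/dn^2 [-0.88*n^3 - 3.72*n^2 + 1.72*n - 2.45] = -5.28*n - 7.44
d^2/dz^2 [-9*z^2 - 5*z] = -18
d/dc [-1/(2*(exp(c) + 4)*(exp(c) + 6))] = (exp(c) + 5)*exp(c)/((exp(c) + 4)^2*(exp(c) + 6)^2)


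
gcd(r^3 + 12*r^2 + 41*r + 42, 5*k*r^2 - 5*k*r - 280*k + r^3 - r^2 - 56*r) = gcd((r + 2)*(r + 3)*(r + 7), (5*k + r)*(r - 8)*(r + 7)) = r + 7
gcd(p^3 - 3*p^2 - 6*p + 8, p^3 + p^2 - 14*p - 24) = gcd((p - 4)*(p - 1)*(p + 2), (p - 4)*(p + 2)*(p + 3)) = p^2 - 2*p - 8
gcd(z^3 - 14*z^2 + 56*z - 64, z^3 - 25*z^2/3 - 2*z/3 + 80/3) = z^2 - 10*z + 16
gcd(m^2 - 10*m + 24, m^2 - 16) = m - 4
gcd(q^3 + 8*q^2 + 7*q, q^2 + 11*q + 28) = q + 7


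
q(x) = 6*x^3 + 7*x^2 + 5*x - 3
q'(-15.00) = 3845.00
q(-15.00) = -18753.00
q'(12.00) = 2765.00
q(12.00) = 11433.00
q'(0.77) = 26.45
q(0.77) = 7.74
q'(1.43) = 61.83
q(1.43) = 36.01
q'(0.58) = 19.18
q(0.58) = 3.43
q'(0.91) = 32.65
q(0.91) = 11.87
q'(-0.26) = 2.58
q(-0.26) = -3.93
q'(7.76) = 1197.56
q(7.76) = 3261.05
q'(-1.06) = 10.38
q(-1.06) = -7.58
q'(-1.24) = 15.32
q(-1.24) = -9.88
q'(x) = 18*x^2 + 14*x + 5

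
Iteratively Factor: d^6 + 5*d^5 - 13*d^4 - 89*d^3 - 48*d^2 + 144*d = (d - 1)*(d^5 + 6*d^4 - 7*d^3 - 96*d^2 - 144*d) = d*(d - 1)*(d^4 + 6*d^3 - 7*d^2 - 96*d - 144) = d*(d - 1)*(d + 3)*(d^3 + 3*d^2 - 16*d - 48) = d*(d - 1)*(d + 3)*(d + 4)*(d^2 - d - 12) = d*(d - 1)*(d + 3)^2*(d + 4)*(d - 4)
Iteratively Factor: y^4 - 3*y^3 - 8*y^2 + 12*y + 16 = (y + 2)*(y^3 - 5*y^2 + 2*y + 8) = (y - 4)*(y + 2)*(y^2 - y - 2) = (y - 4)*(y + 1)*(y + 2)*(y - 2)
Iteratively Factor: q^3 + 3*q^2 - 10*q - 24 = (q + 2)*(q^2 + q - 12) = (q + 2)*(q + 4)*(q - 3)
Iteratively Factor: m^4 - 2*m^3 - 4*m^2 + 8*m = (m + 2)*(m^3 - 4*m^2 + 4*m) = (m - 2)*(m + 2)*(m^2 - 2*m) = (m - 2)^2*(m + 2)*(m)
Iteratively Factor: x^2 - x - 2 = (x + 1)*(x - 2)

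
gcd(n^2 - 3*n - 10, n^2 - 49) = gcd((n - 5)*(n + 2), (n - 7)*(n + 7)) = 1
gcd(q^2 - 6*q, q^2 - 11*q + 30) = q - 6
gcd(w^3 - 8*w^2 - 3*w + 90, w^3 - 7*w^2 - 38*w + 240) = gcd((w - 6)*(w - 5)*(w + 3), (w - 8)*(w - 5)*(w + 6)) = w - 5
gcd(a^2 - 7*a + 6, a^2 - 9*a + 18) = a - 6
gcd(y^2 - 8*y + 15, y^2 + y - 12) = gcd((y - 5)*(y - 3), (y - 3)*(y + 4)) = y - 3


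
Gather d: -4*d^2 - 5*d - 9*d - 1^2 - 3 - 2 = -4*d^2 - 14*d - 6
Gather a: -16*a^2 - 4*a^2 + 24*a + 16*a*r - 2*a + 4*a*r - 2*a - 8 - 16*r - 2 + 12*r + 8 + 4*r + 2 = -20*a^2 + a*(20*r + 20)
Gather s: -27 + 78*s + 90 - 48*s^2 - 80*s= -48*s^2 - 2*s + 63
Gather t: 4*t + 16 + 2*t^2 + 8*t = 2*t^2 + 12*t + 16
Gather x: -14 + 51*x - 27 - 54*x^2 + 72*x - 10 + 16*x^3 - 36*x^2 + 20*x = 16*x^3 - 90*x^2 + 143*x - 51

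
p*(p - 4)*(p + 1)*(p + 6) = p^4 + 3*p^3 - 22*p^2 - 24*p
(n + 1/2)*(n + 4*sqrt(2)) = n^2 + n/2 + 4*sqrt(2)*n + 2*sqrt(2)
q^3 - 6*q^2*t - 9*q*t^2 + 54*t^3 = (q - 6*t)*(q - 3*t)*(q + 3*t)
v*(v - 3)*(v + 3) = v^3 - 9*v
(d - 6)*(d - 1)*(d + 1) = d^3 - 6*d^2 - d + 6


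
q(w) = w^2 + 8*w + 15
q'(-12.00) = -16.00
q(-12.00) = 63.00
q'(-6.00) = -4.00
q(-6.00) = 3.00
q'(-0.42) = 7.16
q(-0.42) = 11.82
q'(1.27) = 10.54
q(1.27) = 26.77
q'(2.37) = 12.74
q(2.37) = 39.58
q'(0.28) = 8.56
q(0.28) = 17.32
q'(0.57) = 9.14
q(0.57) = 19.88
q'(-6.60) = -5.20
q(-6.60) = 5.76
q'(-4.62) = -1.24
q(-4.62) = -0.62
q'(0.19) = 8.38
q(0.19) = 16.56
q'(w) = 2*w + 8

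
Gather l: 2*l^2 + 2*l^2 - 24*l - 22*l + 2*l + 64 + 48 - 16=4*l^2 - 44*l + 96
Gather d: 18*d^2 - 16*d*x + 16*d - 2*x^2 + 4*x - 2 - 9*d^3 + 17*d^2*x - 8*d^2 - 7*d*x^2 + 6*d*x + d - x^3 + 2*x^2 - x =-9*d^3 + d^2*(17*x + 10) + d*(-7*x^2 - 10*x + 17) - x^3 + 3*x - 2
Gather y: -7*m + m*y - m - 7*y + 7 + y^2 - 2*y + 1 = -8*m + y^2 + y*(m - 9) + 8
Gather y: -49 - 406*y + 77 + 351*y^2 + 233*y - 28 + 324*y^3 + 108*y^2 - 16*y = 324*y^3 + 459*y^2 - 189*y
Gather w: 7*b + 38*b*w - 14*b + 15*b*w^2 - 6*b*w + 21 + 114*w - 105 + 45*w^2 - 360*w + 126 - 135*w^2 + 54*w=-7*b + w^2*(15*b - 90) + w*(32*b - 192) + 42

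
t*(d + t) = d*t + t^2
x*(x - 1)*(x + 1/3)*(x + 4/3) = x^4 + 2*x^3/3 - 11*x^2/9 - 4*x/9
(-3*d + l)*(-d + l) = 3*d^2 - 4*d*l + l^2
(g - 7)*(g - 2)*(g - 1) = g^3 - 10*g^2 + 23*g - 14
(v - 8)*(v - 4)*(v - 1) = v^3 - 13*v^2 + 44*v - 32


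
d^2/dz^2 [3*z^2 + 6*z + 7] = 6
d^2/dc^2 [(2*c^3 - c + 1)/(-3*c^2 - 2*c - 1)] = 2*(7*c^3 - 39*c^2 - 33*c - 3)/(27*c^6 + 54*c^5 + 63*c^4 + 44*c^3 + 21*c^2 + 6*c + 1)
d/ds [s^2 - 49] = 2*s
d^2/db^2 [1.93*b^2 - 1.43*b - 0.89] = 3.86000000000000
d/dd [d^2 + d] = 2*d + 1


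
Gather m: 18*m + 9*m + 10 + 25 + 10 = 27*m + 45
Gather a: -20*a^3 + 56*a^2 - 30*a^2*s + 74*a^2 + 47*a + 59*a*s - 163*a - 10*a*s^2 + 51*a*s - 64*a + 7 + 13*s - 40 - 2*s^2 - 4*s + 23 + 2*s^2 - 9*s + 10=-20*a^3 + a^2*(130 - 30*s) + a*(-10*s^2 + 110*s - 180)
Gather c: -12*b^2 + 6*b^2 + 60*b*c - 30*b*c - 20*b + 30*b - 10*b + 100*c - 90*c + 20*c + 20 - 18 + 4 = -6*b^2 + c*(30*b + 30) + 6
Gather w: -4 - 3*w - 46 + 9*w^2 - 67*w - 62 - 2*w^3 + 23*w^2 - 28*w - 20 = -2*w^3 + 32*w^2 - 98*w - 132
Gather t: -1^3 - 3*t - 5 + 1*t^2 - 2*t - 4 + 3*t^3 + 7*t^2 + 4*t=3*t^3 + 8*t^2 - t - 10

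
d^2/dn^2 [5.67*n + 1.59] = 0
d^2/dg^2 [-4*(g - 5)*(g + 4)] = -8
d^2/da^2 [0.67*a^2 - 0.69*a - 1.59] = 1.34000000000000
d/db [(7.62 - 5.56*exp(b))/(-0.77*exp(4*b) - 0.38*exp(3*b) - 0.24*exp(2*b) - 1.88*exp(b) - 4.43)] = (-12.8436*exp(4*b) + 19.244*exp(3*b) + 7.3524*exp(2*b) + 3.6576*exp(b) + 38.9564)*exp(b)/(0.5929*exp(8*b) + 0.5852*exp(7*b) + 0.514*exp(6*b) + 3.0776*exp(5*b) + 8.3086*exp(4*b) + 4.2692*exp(3*b) + 5.6608*exp(2*b) + 16.6568*exp(b) + 19.6249)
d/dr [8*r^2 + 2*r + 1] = 16*r + 2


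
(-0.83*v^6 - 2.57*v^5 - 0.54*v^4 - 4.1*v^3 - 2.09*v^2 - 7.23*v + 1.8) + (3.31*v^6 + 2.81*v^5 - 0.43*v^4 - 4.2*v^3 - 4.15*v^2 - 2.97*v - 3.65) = 2.48*v^6 + 0.24*v^5 - 0.97*v^4 - 8.3*v^3 - 6.24*v^2 - 10.2*v - 1.85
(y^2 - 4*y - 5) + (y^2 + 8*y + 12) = 2*y^2 + 4*y + 7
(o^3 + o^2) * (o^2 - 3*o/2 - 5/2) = o^5 - o^4/2 - 4*o^3 - 5*o^2/2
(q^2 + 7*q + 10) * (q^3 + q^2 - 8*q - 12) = q^5 + 8*q^4 + 9*q^3 - 58*q^2 - 164*q - 120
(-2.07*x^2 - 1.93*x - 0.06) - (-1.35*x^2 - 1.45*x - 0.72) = -0.72*x^2 - 0.48*x + 0.66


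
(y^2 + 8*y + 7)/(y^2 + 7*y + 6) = (y + 7)/(y + 6)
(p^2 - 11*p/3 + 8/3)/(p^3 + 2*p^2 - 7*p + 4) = (p - 8/3)/(p^2 + 3*p - 4)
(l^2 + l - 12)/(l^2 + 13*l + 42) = (l^2 + l - 12)/(l^2 + 13*l + 42)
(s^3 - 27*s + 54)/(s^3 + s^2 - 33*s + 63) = (s + 6)/(s + 7)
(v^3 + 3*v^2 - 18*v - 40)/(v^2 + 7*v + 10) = v - 4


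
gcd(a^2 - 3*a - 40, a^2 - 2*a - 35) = a + 5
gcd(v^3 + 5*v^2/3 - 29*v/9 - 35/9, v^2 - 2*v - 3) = v + 1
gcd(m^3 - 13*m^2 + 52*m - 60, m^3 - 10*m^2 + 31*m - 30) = m^2 - 7*m + 10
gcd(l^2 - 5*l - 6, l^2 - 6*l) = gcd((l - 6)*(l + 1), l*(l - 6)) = l - 6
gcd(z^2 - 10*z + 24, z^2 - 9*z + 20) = z - 4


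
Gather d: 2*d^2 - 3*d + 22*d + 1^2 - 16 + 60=2*d^2 + 19*d + 45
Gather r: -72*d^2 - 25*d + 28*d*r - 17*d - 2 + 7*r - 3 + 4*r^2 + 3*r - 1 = -72*d^2 - 42*d + 4*r^2 + r*(28*d + 10) - 6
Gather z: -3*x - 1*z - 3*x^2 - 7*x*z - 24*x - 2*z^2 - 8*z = -3*x^2 - 27*x - 2*z^2 + z*(-7*x - 9)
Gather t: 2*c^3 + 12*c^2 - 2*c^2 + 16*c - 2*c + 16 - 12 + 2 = 2*c^3 + 10*c^2 + 14*c + 6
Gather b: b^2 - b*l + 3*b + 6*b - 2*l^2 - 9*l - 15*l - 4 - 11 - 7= b^2 + b*(9 - l) - 2*l^2 - 24*l - 22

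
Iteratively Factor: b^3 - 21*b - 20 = (b - 5)*(b^2 + 5*b + 4) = (b - 5)*(b + 4)*(b + 1)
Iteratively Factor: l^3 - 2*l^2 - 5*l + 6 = (l - 3)*(l^2 + l - 2) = (l - 3)*(l + 2)*(l - 1)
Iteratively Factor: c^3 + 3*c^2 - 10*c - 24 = (c + 2)*(c^2 + c - 12) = (c - 3)*(c + 2)*(c + 4)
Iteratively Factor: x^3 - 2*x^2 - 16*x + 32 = (x - 2)*(x^2 - 16) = (x - 4)*(x - 2)*(x + 4)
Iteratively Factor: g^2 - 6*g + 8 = (g - 2)*(g - 4)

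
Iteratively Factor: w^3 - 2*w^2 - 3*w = (w)*(w^2 - 2*w - 3) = w*(w - 3)*(w + 1)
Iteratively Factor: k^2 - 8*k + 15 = (k - 5)*(k - 3)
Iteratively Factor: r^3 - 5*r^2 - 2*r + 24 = (r - 4)*(r^2 - r - 6) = (r - 4)*(r - 3)*(r + 2)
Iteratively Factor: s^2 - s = (s)*(s - 1)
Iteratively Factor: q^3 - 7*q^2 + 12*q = (q - 4)*(q^2 - 3*q) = (q - 4)*(q - 3)*(q)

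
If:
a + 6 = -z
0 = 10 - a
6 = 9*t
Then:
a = 10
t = 2/3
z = -16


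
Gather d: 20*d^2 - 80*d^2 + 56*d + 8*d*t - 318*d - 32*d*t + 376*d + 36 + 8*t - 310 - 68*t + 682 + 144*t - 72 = -60*d^2 + d*(114 - 24*t) + 84*t + 336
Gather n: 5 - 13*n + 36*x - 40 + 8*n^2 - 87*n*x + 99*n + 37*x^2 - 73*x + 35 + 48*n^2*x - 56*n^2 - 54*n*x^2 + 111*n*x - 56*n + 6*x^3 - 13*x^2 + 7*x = n^2*(48*x - 48) + n*(-54*x^2 + 24*x + 30) + 6*x^3 + 24*x^2 - 30*x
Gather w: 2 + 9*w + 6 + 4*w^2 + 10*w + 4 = 4*w^2 + 19*w + 12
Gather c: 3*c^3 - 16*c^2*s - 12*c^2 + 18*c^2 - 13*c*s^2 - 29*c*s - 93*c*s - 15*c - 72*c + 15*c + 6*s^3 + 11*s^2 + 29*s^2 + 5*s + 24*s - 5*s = 3*c^3 + c^2*(6 - 16*s) + c*(-13*s^2 - 122*s - 72) + 6*s^3 + 40*s^2 + 24*s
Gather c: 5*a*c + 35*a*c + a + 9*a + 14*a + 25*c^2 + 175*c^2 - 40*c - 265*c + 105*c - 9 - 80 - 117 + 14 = 24*a + 200*c^2 + c*(40*a - 200) - 192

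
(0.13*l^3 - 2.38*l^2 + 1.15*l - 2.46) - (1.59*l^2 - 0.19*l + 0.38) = 0.13*l^3 - 3.97*l^2 + 1.34*l - 2.84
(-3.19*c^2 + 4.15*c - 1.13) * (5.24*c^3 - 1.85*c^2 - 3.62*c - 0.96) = -16.7156*c^5 + 27.6475*c^4 - 2.0509*c^3 - 9.8701*c^2 + 0.106599999999999*c + 1.0848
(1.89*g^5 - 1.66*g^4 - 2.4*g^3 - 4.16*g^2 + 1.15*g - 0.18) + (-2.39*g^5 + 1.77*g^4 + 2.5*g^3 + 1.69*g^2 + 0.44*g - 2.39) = -0.5*g^5 + 0.11*g^4 + 0.1*g^3 - 2.47*g^2 + 1.59*g - 2.57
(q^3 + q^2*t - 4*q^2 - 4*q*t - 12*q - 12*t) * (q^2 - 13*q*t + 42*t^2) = q^5 - 12*q^4*t - 4*q^4 + 29*q^3*t^2 + 48*q^3*t - 12*q^3 + 42*q^2*t^3 - 116*q^2*t^2 + 144*q^2*t - 168*q*t^3 - 348*q*t^2 - 504*t^3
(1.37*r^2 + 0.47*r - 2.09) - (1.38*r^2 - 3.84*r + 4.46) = -0.00999999999999979*r^2 + 4.31*r - 6.55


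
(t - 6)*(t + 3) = t^2 - 3*t - 18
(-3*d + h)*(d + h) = -3*d^2 - 2*d*h + h^2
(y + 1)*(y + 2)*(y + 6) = y^3 + 9*y^2 + 20*y + 12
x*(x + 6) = x^2 + 6*x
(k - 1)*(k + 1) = k^2 - 1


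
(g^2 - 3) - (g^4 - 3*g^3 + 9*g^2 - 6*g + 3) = -g^4 + 3*g^3 - 8*g^2 + 6*g - 6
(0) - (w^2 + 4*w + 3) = -w^2 - 4*w - 3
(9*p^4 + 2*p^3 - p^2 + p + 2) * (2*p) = 18*p^5 + 4*p^4 - 2*p^3 + 2*p^2 + 4*p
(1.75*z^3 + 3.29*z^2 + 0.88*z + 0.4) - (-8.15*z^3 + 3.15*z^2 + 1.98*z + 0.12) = 9.9*z^3 + 0.14*z^2 - 1.1*z + 0.28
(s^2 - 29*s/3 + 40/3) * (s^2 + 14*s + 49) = s^4 + 13*s^3/3 - 73*s^2 - 287*s + 1960/3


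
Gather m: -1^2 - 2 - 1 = -4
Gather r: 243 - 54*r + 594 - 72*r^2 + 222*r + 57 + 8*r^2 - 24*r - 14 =-64*r^2 + 144*r + 880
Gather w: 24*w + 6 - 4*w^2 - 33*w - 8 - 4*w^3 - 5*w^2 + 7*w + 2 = -4*w^3 - 9*w^2 - 2*w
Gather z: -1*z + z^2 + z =z^2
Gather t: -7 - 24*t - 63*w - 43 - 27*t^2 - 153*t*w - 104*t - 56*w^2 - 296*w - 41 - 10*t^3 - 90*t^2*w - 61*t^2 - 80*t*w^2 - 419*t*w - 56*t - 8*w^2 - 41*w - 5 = -10*t^3 + t^2*(-90*w - 88) + t*(-80*w^2 - 572*w - 184) - 64*w^2 - 400*w - 96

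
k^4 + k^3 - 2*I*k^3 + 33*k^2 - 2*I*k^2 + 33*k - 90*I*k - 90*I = (k + 1)*(k - 5*I)*(k - 3*I)*(k + 6*I)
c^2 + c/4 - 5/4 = (c - 1)*(c + 5/4)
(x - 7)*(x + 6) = x^2 - x - 42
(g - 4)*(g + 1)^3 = g^4 - g^3 - 9*g^2 - 11*g - 4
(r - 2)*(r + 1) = r^2 - r - 2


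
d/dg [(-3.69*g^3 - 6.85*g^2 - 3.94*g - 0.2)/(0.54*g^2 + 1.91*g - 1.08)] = (-1.9926*g^4 - 14.0958*g^3 + 0.999700000000001*g^2 + 15.012*g + 4.6372)/(0.2916*g^4 + 2.0628*g^3 + 2.4817*g^2 - 4.1256*g + 1.1664)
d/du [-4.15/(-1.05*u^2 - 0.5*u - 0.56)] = (-8.715*u - 2.075)/(1.05*u^2 + 0.5*u + 0.56)^2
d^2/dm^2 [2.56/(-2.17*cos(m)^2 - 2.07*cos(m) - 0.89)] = (48.219136*(1 - cos(m)^2)^2 + 34.497792*cos(m)^3 + 15.3024*cos(m)^2 - 73.711872*cos(m) - 60.269568)/(2.17*cos(m)^2 + 2.07*cos(m) + 0.89)^3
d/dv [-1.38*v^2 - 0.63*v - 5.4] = -2.76*v - 0.63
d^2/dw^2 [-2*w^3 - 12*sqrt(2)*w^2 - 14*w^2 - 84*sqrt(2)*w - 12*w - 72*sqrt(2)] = -12*w - 24*sqrt(2) - 28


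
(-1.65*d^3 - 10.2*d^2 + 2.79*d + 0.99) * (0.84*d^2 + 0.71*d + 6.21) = -1.386*d^5 - 9.7395*d^4 - 15.1449*d^3 - 60.5295*d^2 + 18.0288*d + 6.1479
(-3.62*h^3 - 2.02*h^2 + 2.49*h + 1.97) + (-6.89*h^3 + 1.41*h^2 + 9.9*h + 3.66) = -10.51*h^3 - 0.61*h^2 + 12.39*h + 5.63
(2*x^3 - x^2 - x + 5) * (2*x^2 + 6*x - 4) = 4*x^5 + 10*x^4 - 16*x^3 + 8*x^2 + 34*x - 20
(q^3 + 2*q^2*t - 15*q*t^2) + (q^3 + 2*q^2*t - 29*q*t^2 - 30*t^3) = 2*q^3 + 4*q^2*t - 44*q*t^2 - 30*t^3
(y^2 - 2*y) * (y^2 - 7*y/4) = y^4 - 15*y^3/4 + 7*y^2/2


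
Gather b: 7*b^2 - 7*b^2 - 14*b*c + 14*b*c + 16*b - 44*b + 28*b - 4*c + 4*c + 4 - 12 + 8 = 0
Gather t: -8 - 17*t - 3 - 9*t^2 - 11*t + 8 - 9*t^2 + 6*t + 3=-18*t^2 - 22*t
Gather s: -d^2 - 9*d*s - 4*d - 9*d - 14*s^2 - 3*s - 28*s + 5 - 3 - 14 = -d^2 - 13*d - 14*s^2 + s*(-9*d - 31) - 12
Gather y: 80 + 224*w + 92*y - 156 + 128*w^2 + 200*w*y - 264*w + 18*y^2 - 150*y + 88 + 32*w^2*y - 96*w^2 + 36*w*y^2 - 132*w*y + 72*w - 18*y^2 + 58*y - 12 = 32*w^2 + 36*w*y^2 + 32*w + y*(32*w^2 + 68*w)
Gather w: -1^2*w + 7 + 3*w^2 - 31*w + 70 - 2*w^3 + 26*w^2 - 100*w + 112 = -2*w^3 + 29*w^2 - 132*w + 189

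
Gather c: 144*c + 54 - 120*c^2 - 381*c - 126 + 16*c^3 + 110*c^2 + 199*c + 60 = 16*c^3 - 10*c^2 - 38*c - 12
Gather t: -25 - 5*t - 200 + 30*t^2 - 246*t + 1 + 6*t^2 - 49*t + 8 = 36*t^2 - 300*t - 216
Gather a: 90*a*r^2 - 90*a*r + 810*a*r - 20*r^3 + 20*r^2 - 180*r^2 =a*(90*r^2 + 720*r) - 20*r^3 - 160*r^2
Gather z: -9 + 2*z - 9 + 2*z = 4*z - 18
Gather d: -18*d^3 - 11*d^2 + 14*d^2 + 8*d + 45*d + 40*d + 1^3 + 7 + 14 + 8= -18*d^3 + 3*d^2 + 93*d + 30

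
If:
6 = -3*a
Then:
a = -2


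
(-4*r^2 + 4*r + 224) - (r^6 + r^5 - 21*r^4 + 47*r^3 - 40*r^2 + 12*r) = -r^6 - r^5 + 21*r^4 - 47*r^3 + 36*r^2 - 8*r + 224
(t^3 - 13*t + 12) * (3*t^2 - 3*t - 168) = 3*t^5 - 3*t^4 - 207*t^3 + 75*t^2 + 2148*t - 2016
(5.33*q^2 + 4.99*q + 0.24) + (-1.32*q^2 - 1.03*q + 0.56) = 4.01*q^2 + 3.96*q + 0.8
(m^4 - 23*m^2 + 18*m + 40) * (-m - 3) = -m^5 - 3*m^4 + 23*m^3 + 51*m^2 - 94*m - 120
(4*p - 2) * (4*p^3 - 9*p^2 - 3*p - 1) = 16*p^4 - 44*p^3 + 6*p^2 + 2*p + 2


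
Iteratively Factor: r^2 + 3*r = (r)*(r + 3)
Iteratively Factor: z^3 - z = (z + 1)*(z^2 - z) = (z - 1)*(z + 1)*(z)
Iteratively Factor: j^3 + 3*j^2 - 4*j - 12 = (j + 2)*(j^2 + j - 6) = (j - 2)*(j + 2)*(j + 3)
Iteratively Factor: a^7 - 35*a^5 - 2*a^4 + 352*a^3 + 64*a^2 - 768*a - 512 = (a + 1)*(a^6 - a^5 - 34*a^4 + 32*a^3 + 320*a^2 - 256*a - 512) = (a + 1)*(a + 4)*(a^5 - 5*a^4 - 14*a^3 + 88*a^2 - 32*a - 128) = (a + 1)*(a + 4)^2*(a^4 - 9*a^3 + 22*a^2 - 32) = (a - 2)*(a + 1)*(a + 4)^2*(a^3 - 7*a^2 + 8*a + 16) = (a - 2)*(a + 1)^2*(a + 4)^2*(a^2 - 8*a + 16) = (a - 4)*(a - 2)*(a + 1)^2*(a + 4)^2*(a - 4)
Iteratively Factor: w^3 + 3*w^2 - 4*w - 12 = (w + 3)*(w^2 - 4) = (w + 2)*(w + 3)*(w - 2)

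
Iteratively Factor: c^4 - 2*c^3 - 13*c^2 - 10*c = (c)*(c^3 - 2*c^2 - 13*c - 10) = c*(c - 5)*(c^2 + 3*c + 2) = c*(c - 5)*(c + 2)*(c + 1)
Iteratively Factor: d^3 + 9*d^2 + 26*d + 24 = (d + 4)*(d^2 + 5*d + 6) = (d + 3)*(d + 4)*(d + 2)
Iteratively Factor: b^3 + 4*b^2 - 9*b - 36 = (b + 3)*(b^2 + b - 12) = (b - 3)*(b + 3)*(b + 4)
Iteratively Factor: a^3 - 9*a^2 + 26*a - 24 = (a - 2)*(a^2 - 7*a + 12) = (a - 4)*(a - 2)*(a - 3)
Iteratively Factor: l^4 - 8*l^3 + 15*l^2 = (l - 5)*(l^3 - 3*l^2) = (l - 5)*(l - 3)*(l^2) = l*(l - 5)*(l - 3)*(l)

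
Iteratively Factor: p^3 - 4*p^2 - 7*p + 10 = (p - 1)*(p^2 - 3*p - 10) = (p - 5)*(p - 1)*(p + 2)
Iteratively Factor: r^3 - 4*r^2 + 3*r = (r - 3)*(r^2 - r) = (r - 3)*(r - 1)*(r)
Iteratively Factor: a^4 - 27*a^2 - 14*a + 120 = (a + 3)*(a^3 - 3*a^2 - 18*a + 40) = (a - 5)*(a + 3)*(a^2 + 2*a - 8) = (a - 5)*(a - 2)*(a + 3)*(a + 4)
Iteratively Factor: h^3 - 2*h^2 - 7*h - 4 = (h + 1)*(h^2 - 3*h - 4) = (h + 1)^2*(h - 4)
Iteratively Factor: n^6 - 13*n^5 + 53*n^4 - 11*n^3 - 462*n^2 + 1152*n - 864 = (n + 3)*(n^5 - 16*n^4 + 101*n^3 - 314*n^2 + 480*n - 288) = (n - 2)*(n + 3)*(n^4 - 14*n^3 + 73*n^2 - 168*n + 144) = (n - 4)*(n - 2)*(n + 3)*(n^3 - 10*n^2 + 33*n - 36) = (n - 4)*(n - 3)*(n - 2)*(n + 3)*(n^2 - 7*n + 12) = (n - 4)*(n - 3)^2*(n - 2)*(n + 3)*(n - 4)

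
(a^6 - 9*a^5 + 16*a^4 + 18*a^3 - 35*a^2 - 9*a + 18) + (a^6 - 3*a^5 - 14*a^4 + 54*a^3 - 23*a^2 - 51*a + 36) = 2*a^6 - 12*a^5 + 2*a^4 + 72*a^3 - 58*a^2 - 60*a + 54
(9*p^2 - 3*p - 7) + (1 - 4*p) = 9*p^2 - 7*p - 6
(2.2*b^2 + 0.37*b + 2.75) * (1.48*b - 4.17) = 3.256*b^3 - 8.6264*b^2 + 2.5271*b - 11.4675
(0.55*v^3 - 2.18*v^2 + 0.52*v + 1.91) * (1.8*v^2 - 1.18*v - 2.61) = 0.99*v^5 - 4.573*v^4 + 2.0729*v^3 + 8.5142*v^2 - 3.611*v - 4.9851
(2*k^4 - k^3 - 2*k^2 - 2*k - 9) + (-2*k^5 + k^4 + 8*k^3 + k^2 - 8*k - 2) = -2*k^5 + 3*k^4 + 7*k^3 - k^2 - 10*k - 11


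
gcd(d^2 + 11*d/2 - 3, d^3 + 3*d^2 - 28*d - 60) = d + 6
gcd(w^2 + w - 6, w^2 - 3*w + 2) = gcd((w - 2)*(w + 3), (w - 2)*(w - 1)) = w - 2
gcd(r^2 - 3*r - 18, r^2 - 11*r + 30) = r - 6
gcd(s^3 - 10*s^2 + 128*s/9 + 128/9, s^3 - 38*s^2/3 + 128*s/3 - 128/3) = s^2 - 32*s/3 + 64/3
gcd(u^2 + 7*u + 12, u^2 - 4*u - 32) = u + 4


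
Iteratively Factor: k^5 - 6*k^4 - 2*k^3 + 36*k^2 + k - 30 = (k - 3)*(k^4 - 3*k^3 - 11*k^2 + 3*k + 10) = (k - 3)*(k + 2)*(k^3 - 5*k^2 - k + 5) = (k - 3)*(k - 1)*(k + 2)*(k^2 - 4*k - 5) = (k - 3)*(k - 1)*(k + 1)*(k + 2)*(k - 5)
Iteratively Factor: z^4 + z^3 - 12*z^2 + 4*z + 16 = (z + 1)*(z^3 - 12*z + 16) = (z - 2)*(z + 1)*(z^2 + 2*z - 8) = (z - 2)*(z + 1)*(z + 4)*(z - 2)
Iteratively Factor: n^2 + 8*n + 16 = (n + 4)*(n + 4)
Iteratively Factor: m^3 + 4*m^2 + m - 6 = (m - 1)*(m^2 + 5*m + 6) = (m - 1)*(m + 2)*(m + 3)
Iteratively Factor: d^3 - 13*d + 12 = (d - 3)*(d^2 + 3*d - 4) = (d - 3)*(d + 4)*(d - 1)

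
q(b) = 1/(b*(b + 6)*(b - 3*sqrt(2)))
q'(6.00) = -0.00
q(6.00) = 0.01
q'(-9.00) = 0.00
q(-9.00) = 0.00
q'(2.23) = 0.00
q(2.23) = -0.03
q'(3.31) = -0.02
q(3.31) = -0.03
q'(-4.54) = -0.00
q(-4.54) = 0.02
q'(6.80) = 0.00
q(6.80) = 0.00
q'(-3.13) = 0.00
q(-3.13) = 0.02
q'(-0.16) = 1.53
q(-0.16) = 0.24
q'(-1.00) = 0.04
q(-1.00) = 0.04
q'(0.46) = 0.18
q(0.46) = -0.09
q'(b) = -1/(b*(b + 6)*(b - 3*sqrt(2))^2) - 1/(b*(b + 6)^2*(b - 3*sqrt(2))) - 1/(b^2*(b + 6)*(b - 3*sqrt(2)))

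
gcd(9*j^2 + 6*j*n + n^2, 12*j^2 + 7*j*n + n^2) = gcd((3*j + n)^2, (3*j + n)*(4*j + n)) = 3*j + n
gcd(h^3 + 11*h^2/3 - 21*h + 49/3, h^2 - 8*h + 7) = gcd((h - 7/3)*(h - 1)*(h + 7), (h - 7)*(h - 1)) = h - 1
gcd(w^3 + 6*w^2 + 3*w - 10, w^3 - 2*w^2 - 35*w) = w + 5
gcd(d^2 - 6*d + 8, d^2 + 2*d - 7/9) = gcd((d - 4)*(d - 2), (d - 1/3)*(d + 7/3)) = 1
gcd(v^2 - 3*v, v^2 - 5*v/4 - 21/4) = v - 3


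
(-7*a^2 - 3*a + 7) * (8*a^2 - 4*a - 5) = -56*a^4 + 4*a^3 + 103*a^2 - 13*a - 35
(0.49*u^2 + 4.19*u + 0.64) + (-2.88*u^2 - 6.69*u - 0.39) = -2.39*u^2 - 2.5*u + 0.25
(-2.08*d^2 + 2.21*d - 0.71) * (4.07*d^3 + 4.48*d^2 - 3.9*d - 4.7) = -8.4656*d^5 - 0.323700000000001*d^4 + 15.1231*d^3 - 2.0238*d^2 - 7.618*d + 3.337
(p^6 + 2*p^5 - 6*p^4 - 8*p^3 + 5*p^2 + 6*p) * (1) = p^6 + 2*p^5 - 6*p^4 - 8*p^3 + 5*p^2 + 6*p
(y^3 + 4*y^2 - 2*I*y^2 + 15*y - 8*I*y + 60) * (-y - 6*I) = -y^4 - 4*y^3 - 4*I*y^3 - 27*y^2 - 16*I*y^2 - 108*y - 90*I*y - 360*I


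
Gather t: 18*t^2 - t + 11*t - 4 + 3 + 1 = 18*t^2 + 10*t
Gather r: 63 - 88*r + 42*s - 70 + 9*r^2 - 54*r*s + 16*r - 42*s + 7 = 9*r^2 + r*(-54*s - 72)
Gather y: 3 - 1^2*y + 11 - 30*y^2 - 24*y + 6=-30*y^2 - 25*y + 20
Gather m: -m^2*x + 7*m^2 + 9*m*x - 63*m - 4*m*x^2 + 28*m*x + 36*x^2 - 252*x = m^2*(7 - x) + m*(-4*x^2 + 37*x - 63) + 36*x^2 - 252*x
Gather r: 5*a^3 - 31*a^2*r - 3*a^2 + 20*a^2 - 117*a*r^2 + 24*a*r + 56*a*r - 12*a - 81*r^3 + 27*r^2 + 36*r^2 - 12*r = 5*a^3 + 17*a^2 - 12*a - 81*r^3 + r^2*(63 - 117*a) + r*(-31*a^2 + 80*a - 12)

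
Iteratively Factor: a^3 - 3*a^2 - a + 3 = (a - 1)*(a^2 - 2*a - 3) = (a - 1)*(a + 1)*(a - 3)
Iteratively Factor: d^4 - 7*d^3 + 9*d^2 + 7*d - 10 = (d - 2)*(d^3 - 5*d^2 - d + 5) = (d - 2)*(d + 1)*(d^2 - 6*d + 5) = (d - 2)*(d - 1)*(d + 1)*(d - 5)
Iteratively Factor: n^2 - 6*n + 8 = (n - 4)*(n - 2)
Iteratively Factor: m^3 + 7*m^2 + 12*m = (m)*(m^2 + 7*m + 12) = m*(m + 4)*(m + 3)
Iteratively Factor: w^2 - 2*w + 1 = (w - 1)*(w - 1)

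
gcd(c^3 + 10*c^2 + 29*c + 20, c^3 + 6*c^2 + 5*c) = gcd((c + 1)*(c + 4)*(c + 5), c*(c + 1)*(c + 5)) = c^2 + 6*c + 5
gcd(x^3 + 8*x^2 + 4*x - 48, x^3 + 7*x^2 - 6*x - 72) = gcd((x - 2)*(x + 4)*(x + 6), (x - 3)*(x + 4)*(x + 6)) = x^2 + 10*x + 24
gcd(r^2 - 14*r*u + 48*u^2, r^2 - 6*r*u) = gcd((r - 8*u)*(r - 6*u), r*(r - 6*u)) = r - 6*u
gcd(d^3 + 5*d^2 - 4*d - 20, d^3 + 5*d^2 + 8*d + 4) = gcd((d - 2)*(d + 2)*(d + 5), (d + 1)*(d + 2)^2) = d + 2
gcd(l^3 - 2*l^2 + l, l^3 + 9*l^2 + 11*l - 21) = l - 1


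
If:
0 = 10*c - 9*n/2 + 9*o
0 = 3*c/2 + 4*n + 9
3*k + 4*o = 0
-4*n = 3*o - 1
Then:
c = -642/259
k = -6508/2331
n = -342/259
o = 1627/777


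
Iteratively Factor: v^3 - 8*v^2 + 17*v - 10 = (v - 2)*(v^2 - 6*v + 5) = (v - 5)*(v - 2)*(v - 1)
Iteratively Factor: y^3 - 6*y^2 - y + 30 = (y + 2)*(y^2 - 8*y + 15) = (y - 3)*(y + 2)*(y - 5)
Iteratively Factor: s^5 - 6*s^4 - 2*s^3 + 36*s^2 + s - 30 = (s - 3)*(s^4 - 3*s^3 - 11*s^2 + 3*s + 10) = (s - 5)*(s - 3)*(s^3 + 2*s^2 - s - 2) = (s - 5)*(s - 3)*(s + 2)*(s^2 - 1) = (s - 5)*(s - 3)*(s + 1)*(s + 2)*(s - 1)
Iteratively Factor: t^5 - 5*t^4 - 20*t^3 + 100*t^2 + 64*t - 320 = (t + 4)*(t^4 - 9*t^3 + 16*t^2 + 36*t - 80) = (t - 5)*(t + 4)*(t^3 - 4*t^2 - 4*t + 16) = (t - 5)*(t + 2)*(t + 4)*(t^2 - 6*t + 8) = (t - 5)*(t - 4)*(t + 2)*(t + 4)*(t - 2)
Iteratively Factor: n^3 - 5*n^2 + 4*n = (n - 1)*(n^2 - 4*n) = (n - 4)*(n - 1)*(n)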